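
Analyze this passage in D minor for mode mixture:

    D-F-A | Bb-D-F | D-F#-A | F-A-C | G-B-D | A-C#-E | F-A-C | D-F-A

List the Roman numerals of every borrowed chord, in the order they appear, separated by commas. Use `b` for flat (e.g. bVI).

I, IV

D minor has the diatonic set Dm, Edim, F, Gm, A, Bb, C (with V from harmonic minor). D–F–A = Dm, Bb–D–F = Bb, F–A–C = F and A–C#–E = A all belong to that set. D–F#–A is not: scale degree 1 in D minor carries Dm (i). In D major the chord on that degree is D, so here it functions as I, borrowed from the parallel major. G–B–D is not: scale degree 4 in D minor carries Gm (iv). In D major the chord on that degree is G, so here it functions as IV, borrowed from the parallel major.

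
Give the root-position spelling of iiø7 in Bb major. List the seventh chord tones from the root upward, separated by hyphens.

iiø7 is built on scale degree 2, which is C in both Bb major and its parallel. Stacking thirds in Bb minor on C gives C–Eb–Gb–Bb.

C-Eb-Gb-Bb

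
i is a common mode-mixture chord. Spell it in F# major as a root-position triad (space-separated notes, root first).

i is built on scale degree 1, which is F# in both F# major and its parallel. In F# minor the chord on F# is F#–A–C#.

F# A C#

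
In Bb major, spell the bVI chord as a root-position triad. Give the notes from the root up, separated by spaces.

The root of bVI is the lowered 6th degree: G becomes Gb. Building the major chord from the parallel minor on Gb: Gb–Bb–Db.

Gb Bb Db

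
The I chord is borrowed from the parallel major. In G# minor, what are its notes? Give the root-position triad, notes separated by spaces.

G# B# D#

The root, G#, is scale degree 1 — the same note in G# minor and G# major; only the chord quality changes. Stacking thirds in G# major on G# gives G#–B#–D#.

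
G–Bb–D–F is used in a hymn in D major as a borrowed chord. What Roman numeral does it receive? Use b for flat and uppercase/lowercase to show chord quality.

iv7

The root G is the diatonic 4th degree of D major; the borrowing shows in the chord quality. Diatonically D major has G (IV) on that degree; G–Bb–D–F is instead the minor-seventh chord native to D minor, so it takes the label iv7.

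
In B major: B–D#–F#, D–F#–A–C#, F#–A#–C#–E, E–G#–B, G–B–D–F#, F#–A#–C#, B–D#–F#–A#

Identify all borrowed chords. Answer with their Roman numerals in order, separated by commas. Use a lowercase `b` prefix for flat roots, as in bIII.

bIIImaj7, bVImaj7

B major has the diatonic set B, C#m, D#m, E, F#, G#m, A#dim. B–D#–F# = B, F#–A#–C#–E = F#7, E–G#–B = E, F#–A#–C# = F# and B–D#–F#–A# = Bmaj7 all belong to that set. But D–F#–A–C# is foreign: the diatonic iii on degree 3 is D#m, whereas Dmaj7 comes from B minor. It is labeled bIIImaj7. G–B–D–F# doesn't fit — on degree 6 B major would have G#m (vi). Gmaj7 is the degree-6 chord of B minor, so it is the borrowed bVImaj7.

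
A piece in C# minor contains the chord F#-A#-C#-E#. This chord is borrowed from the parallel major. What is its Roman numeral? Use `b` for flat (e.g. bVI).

The root F# is the diatonic 4th degree of C# minor; the borrowing shows in the chord quality. Diatonically C# minor has F#m (iv) on that degree; F#–A#–C#–E# is instead the major-seventh chord native to C# major, so it takes the label IVmaj7.

IVmaj7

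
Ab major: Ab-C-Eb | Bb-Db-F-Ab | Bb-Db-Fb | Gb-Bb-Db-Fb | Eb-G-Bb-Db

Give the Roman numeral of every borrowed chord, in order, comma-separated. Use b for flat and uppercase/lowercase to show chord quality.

The diatonic triads in Ab major are Ab, Bbm, Cm, Db, Eb, Fm, Gdim. Ab–C–Eb = Ab, Bb–Db–F–Ab = Bbm7 and Eb–G–Bb–Db = Eb7 are all diatonic. Bb–Db–Fb doesn't fit — on degree 2 Ab major would have Bbm (ii). Bbdim is the degree-2 chord of Ab minor, so it is the borrowed ii°. Gb–Bb–Db–Fb is not: scale degree 7 in Ab major carries Gdim (vii°). In Ab minor the chord on that degree is Gb7, so here it functions as bVII7, borrowed from the parallel minor.

ii°, bVII7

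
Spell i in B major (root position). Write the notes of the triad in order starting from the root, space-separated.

i is built on scale degree 1, which is B in both B major and its parallel. Stacking thirds in B minor on B gives B–D–F#.

B D F#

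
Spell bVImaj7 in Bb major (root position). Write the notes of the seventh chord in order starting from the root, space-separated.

Gb Bb Db F

bVImaj7 is built on the lowered scale degree 6. In Bb major degree 6 is G; lowered it becomes Gb. In Bb minor the chord on Gb is Gb–Bb–Db–F.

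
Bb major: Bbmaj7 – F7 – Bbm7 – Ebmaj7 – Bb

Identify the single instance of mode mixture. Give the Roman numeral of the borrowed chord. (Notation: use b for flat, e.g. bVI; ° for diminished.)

In Bb major the diatonic chords are Bb, Cm, Dm, Eb, F, Gm, Adim. Bbmaj7, F7, Ebmaj7 and Bb all belong to that set. But Bbm7 (Bb–Db–F–Ab) is foreign: the diatonic I on degree 1 is Bb, whereas Bbm7 comes from Bb minor. It is labeled i7.

i7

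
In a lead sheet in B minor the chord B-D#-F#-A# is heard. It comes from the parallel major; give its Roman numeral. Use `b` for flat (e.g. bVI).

B is scale degree 1 in B minor. B–D#–F#–A# is a major-seventh chord — the form found in B major, not the diatonic i (Bm). Borrowed into B minor it is written Imaj7.

Imaj7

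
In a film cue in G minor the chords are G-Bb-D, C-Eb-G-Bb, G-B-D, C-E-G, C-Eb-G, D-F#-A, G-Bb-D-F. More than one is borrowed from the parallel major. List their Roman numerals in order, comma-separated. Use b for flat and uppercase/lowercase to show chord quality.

The diatonic triads in G minor (with V from harmonic minor) are Gm, Adim, Bb, Cm, D, Eb, F. Of the given chords, G–Bb–D = Gm, C–Eb–G–Bb = Cm7, C–Eb–G = Cm, D–F#–A = D and G–Bb–D–F = Gm7 are diatonic. G–B–D doesn't fit — on degree 1 G minor would have Gm (i). G is the degree-1 chord of G major, so it is the borrowed I. But C–E–G is foreign: the diatonic iv on degree 4 is Cm, whereas C comes from G major. It is labeled IV.

I, IV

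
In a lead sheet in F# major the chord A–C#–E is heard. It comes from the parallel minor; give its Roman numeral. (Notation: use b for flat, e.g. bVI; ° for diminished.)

bIII

The root A is the lowered 3rd scale degree — diatonically F# major has A# there. Diatonically F# major has A#m (iii) on that degree; A–C#–E is instead the major chord native to F# minor, so it takes the label bIII.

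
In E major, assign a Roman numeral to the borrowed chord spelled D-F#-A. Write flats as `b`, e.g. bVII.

bVII

In E major scale degree 7 is D#; D is its lowered form, from E minor. D–F#–A is a major chord — the form found in E minor, not the diatonic vii° (D#dim). Borrowed into E major it is written bVII.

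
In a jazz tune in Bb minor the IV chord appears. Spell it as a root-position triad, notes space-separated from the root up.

Eb G Bb

IV is built on scale degree 4, which is Eb in both Bb minor and its parallel. Stacking thirds in Bb major on Eb gives Eb–G–Bb.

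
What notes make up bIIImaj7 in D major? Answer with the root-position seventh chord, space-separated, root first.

Scale degree 3 in D major is F#. bIIImaj7 uses the lowered form, F, taken from D minor. Stacking thirds in D minor on F gives F–A–C–E.

F A C E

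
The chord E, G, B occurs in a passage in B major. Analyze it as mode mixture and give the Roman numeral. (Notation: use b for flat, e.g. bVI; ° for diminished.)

E is scale degree 4 in B major. E–G–B is a minor chord — the form found in B minor, not the diatonic IV (E). Borrowed into B major it is written iv.

iv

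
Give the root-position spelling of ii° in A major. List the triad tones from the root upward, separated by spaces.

B D F

The root, B, is scale degree 2 — the same note in A major and A minor; only the chord quality changes. Stacking thirds in A minor on B gives B–D–F.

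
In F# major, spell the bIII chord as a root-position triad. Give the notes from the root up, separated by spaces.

A C# E

bIII is built on the lowered scale degree 3. In F# major degree 3 is A#; lowered it becomes A. In F# minor the chord on A is A–C#–E.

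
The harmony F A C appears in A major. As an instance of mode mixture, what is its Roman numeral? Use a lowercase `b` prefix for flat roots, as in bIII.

The root F is the lowered 6th scale degree — diatonically A major has F# there. F–A–C is a major chord — the form found in A minor, not the diatonic vi (F#m). Borrowed into A major it is written bVI.

bVI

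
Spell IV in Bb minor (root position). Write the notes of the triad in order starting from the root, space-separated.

The root, Eb, is scale degree 4 — the same note in Bb minor and Bb major; only the chord quality changes. Building the major chord from the parallel major on Eb: Eb–G–Bb.

Eb G Bb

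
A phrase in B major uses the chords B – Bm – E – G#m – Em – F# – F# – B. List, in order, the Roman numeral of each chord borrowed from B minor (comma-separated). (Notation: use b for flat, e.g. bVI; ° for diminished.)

B major has the diatonic set B, C#m, D#m, E, F#, G#m, A#dim. B, E, G#m and F# are all diatonic. But Bm (B–D–F#) is foreign: the diatonic I on degree 1 is B, whereas Bm comes from B minor. It is labeled i. Em (E–G–B) doesn't fit — on degree 4 B major would have E (IV). Em is the degree-4 chord of B minor, so it is the borrowed iv.

i, iv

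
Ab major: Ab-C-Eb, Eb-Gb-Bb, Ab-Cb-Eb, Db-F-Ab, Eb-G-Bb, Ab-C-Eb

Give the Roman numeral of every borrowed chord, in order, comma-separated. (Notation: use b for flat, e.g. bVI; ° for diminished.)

v, i

Ab major has the diatonic set Ab, Bbm, Cm, Db, Eb, Fm, Gdim. Ab–C–Eb = Ab, Db–F–Ab = Db and Eb–G–Bb = Eb all belong to that set. Eb–Gb–Bb doesn't fit — on degree 5 Ab major would have Eb (V). Ebm is the degree-5 chord of Ab minor, so it is the borrowed v. But Ab–Cb–Eb is foreign: the diatonic I on degree 1 is Ab, whereas Abm comes from Ab minor. It is labeled i.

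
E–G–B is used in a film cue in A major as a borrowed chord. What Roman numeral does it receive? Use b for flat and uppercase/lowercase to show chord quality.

v

The root E is the diatonic 5th degree of A major; the borrowing shows in the chord quality. E–G–B is a minor chord — the form found in A minor, not the diatonic V (E). Borrowed into A major it is written v.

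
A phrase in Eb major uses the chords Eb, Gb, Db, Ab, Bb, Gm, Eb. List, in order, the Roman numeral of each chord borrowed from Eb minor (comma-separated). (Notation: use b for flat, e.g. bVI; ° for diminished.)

bIII, bVII

The diatonic triads in Eb major are Eb, Fm, Gm, Ab, Bb, Cm, Ddim. Eb, Ab, Bb and Gm are all diatonic. But Gb (Gb–Bb–Db) is foreign: the diatonic iii on degree 3 is Gm, whereas Gb comes from Eb minor. It is labeled bIII. But Db (Db–F–Ab) is foreign: the diatonic vii° on degree 7 is Ddim, whereas Db comes from Eb minor. It is labeled bVII.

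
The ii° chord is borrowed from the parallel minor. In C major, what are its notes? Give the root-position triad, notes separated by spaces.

The root, D, is scale degree 2 — the same note in C major and C minor; only the chord quality changes. In C minor the chord on D is D–F–Ab.

D F Ab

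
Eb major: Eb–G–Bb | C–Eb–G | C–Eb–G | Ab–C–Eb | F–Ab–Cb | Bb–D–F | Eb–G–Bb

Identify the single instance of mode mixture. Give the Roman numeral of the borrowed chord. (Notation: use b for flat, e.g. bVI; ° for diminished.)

The diatonic triads in Eb major are Eb, Fm, Gm, Ab, Bb, Cm, Ddim. Eb–G–Bb = Eb, C–Eb–G = Cm, Ab–C–Eb = Ab and Bb–D–F = Bb all belong to that set. F–Ab–Cb is not: scale degree 2 in Eb major carries Fm (ii). In Eb minor the chord on that degree is Fdim, so here it functions as ii°, borrowed from the parallel minor.

ii°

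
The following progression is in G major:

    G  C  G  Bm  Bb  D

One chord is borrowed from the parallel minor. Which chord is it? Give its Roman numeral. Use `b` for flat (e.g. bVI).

bIII

In G major the diatonic chords are G, Am, Bm, C, D, Em, F#dim. Of the given chords, G, C, Bm and D are diatonic. Bb (Bb–D–F) is not: scale degree 3 in G major carries Bm (iii). In G minor the chord on that degree is Bb, so here it functions as bIII, borrowed from the parallel minor.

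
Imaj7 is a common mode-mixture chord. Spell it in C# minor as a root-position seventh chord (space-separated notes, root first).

The root, C#, is scale degree 1 — the same note in C# minor and C# major; only the chord quality changes. In C# major the chord on C# is C#–E#–G#–B#.

C# E# G# B#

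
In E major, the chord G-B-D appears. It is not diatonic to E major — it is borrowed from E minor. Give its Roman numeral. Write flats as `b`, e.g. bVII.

In E major scale degree 3 is G#; G is its lowered form, from E minor. G–B–D is a major chord — the form found in E minor, not the diatonic iii (G#m). Borrowed into E major it is written bIII.

bIII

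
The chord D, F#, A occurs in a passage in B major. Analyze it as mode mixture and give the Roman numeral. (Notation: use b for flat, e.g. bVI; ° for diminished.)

The root D is the lowered 3rd scale degree — diatonically B major has D# there. The diatonic chord on degree 3 would be D#m (iii), but D–F#–A is the major chord from B minor. As a borrowed chord it is labeled bIII.

bIII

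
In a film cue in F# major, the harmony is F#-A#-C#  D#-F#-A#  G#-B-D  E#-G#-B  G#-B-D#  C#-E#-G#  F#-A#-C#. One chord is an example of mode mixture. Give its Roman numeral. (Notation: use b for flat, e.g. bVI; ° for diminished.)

The diatonic triads in F# major are F#, G#m, A#m, B, C#, D#m, E#dim. F#–A#–C# = F#, D#–F#–A# = D#m, E#–G#–B = E#dim, G#–B–D# = G#m and C#–E#–G# = C# are all diatonic. G#–B–D doesn't fit — on degree 2 F# major would have G#m (ii). G#dim is the degree-2 chord of F# minor, so it is the borrowed ii°.

ii°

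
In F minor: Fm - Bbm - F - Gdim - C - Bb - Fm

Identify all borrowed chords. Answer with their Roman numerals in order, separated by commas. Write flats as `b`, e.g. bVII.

The diatonic triads in F minor (with V from harmonic minor) are Fm, Gdim, Ab, Bbm, C, Db, Eb. Fm, Bbm, Gdim and C all belong to that set. But F (F–A–C) is foreign: the diatonic i on degree 1 is Fm, whereas F comes from F major. It is labeled I. Bb (Bb–D–F) doesn't fit — on degree 4 F minor would have Bbm (iv). Bb is the degree-4 chord of F major, so it is the borrowed IV.

I, IV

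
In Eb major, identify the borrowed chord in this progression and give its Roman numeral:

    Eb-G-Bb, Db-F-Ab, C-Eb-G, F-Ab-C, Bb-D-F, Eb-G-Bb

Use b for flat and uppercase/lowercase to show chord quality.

The diatonic triads in Eb major are Eb, Fm, Gm, Ab, Bb, Cm, Ddim. Eb–G–Bb = Eb, C–Eb–G = Cm, F–Ab–C = Fm and Bb–D–F = Bb all belong to that set. But Db–F–Ab is foreign: the diatonic vii° on degree 7 is Ddim, whereas Db comes from Eb minor. It is labeled bVII.

bVII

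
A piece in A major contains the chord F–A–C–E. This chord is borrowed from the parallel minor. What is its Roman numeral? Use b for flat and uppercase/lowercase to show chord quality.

bVImaj7

In A major scale degree 6 is F#; F is its lowered form, from A minor. Diatonically A major has F#m (vi) on that degree; F–A–C–E is instead the major-seventh chord native to A minor, so it takes the label bVImaj7.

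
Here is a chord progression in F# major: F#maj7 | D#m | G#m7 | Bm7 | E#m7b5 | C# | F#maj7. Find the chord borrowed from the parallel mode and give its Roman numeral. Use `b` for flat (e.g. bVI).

iv7

In F# major the diatonic chords are F#, G#m, A#m, B, C#, D#m, E#dim. Of the given chords, F#maj7, D#m, G#m7, E#m7b5 and C# are diatonic. Bm7 (B–D–F#–A) is not: scale degree 4 in F# major carries B (IV). In F# minor the chord on that degree is Bm7, so here it functions as iv7, borrowed from the parallel minor.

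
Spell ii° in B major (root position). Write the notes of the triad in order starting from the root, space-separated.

C# E G

ii° is built on scale degree 2, which is C# in both B major and its parallel. Stacking thirds in B minor on C# gives C#–E–G.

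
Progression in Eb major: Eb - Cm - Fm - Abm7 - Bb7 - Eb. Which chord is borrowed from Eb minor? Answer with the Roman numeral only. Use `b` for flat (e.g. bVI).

iv7

In Eb major the diatonic chords are Eb, Fm, Gm, Ab, Bb, Cm, Ddim. Of the given chords, Eb, Cm, Fm and Bb7 are diatonic. Abm7 (Ab–Cb–Eb–Gb) doesn't fit — on degree 4 Eb major would have Ab (IV). Abm7 is the degree-4 chord of Eb minor, so it is the borrowed iv7.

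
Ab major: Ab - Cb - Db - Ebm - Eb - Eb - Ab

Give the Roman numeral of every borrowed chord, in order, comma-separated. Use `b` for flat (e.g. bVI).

In Ab major the diatonic chords are Ab, Bbm, Cm, Db, Eb, Fm, Gdim. Ab, Db and Eb all belong to that set. But Cb (Cb–Eb–Gb) is foreign: the diatonic iii on degree 3 is Cm, whereas Cb comes from Ab minor. It is labeled bIII. Ebm (Eb–Gb–Bb) is not: scale degree 5 in Ab major carries Eb (V). In Ab minor the chord on that degree is Ebm, so here it functions as v, borrowed from the parallel minor.

bIII, v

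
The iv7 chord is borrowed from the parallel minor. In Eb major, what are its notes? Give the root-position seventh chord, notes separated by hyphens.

The root, Ab, is scale degree 4 — the same note in Eb major and Eb minor; only the chord quality changes. In Eb minor the chord on Ab is Ab–Cb–Eb–Gb.

Ab-Cb-Eb-Gb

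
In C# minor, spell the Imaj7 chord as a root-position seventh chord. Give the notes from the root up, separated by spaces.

Imaj7 is built on scale degree 1, which is C# in both C# minor and its parallel. In C# major the chord on C# is C#–E#–G#–B#.

C# E# G# B#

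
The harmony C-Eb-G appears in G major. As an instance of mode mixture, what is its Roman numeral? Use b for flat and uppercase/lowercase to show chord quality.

iv

The root C is the diatonic 4th degree of G major; the borrowing shows in the chord quality. The diatonic chord on degree 4 would be C (IV), but C–Eb–G is the minor chord from G minor. As a borrowed chord it is labeled iv.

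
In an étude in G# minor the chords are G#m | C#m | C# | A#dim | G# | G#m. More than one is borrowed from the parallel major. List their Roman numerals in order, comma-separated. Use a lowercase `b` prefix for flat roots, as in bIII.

G# minor has the diatonic set G#m, A#dim, B, C#m, D#, E, F# (with V from harmonic minor). Of the given chords, G#m, C#m and A#dim are diatonic. C# (C#–E#–G#) doesn't fit — on degree 4 G# minor would have C#m (iv). C# is the degree-4 chord of G# major, so it is the borrowed IV. G# (G#–B#–D#) doesn't fit — on degree 1 G# minor would have G#m (i). G# is the degree-1 chord of G# major, so it is the borrowed I.

IV, I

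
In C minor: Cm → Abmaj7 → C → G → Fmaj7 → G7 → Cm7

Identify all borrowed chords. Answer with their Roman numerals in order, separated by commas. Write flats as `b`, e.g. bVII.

I, IVmaj7

C minor has the diatonic set Cm, Ddim, Eb, Fm, G, Ab, Bb (with V from harmonic minor). Cm, Abmaj7, G, G7 and Cm7 are all diatonic. But C (C–E–G) is foreign: the diatonic i on degree 1 is Cm, whereas C comes from C major. It is labeled I. Fmaj7 (F–A–C–E) doesn't fit — on degree 4 C minor would have Fm (iv). Fmaj7 is the degree-4 chord of C major, so it is the borrowed IVmaj7.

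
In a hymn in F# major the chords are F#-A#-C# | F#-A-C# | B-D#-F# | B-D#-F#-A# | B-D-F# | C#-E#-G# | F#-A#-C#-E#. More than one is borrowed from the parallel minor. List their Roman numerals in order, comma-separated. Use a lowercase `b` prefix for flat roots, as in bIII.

In F# major the diatonic chords are F#, G#m, A#m, B, C#, D#m, E#dim. F#–A#–C# = F#, B–D#–F# = B, B–D#–F#–A# = Bmaj7, C#–E#–G# = C# and F#–A#–C#–E# = F#maj7 are all diatonic. F#–A–C# is not: scale degree 1 in F# major carries F# (I). In F# minor the chord on that degree is F#m, so here it functions as i, borrowed from the parallel minor. B–D–F# doesn't fit — on degree 4 F# major would have B (IV). Bm is the degree-4 chord of F# minor, so it is the borrowed iv.

i, iv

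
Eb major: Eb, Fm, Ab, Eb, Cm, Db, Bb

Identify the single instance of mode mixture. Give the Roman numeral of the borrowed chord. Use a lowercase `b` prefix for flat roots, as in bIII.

bVII

Eb major has the diatonic set Eb, Fm, Gm, Ab, Bb, Cm, Ddim. Eb, Fm, Ab, Cm and Bb are all diatonic. But Db (Db–F–Ab) is foreign: the diatonic vii° on degree 7 is Ddim, whereas Db comes from Eb minor. It is labeled bVII.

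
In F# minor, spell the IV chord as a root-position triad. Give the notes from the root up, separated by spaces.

B D# F#

The root, B, is scale degree 4 — the same note in F# minor and F# major; only the chord quality changes. Building the major chord from the parallel major on B: B–D#–F#.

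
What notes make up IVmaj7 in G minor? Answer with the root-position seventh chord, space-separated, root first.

C E G B

IVmaj7 is built on scale degree 4, which is C in both G minor and its parallel. Stacking thirds in G major on C gives C–E–G–B.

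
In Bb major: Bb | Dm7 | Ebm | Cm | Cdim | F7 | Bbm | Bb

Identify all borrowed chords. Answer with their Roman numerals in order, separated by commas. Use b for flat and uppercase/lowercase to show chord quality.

iv, ii°, i

The diatonic triads in Bb major are Bb, Cm, Dm, Eb, F, Gm, Adim. Bb, Dm7, Cm and F7 all belong to that set. But Ebm (Eb–Gb–Bb) is foreign: the diatonic IV on degree 4 is Eb, whereas Ebm comes from Bb minor. It is labeled iv. But Cdim (C–Eb–Gb) is foreign: the diatonic ii on degree 2 is Cm, whereas Cdim comes from Bb minor. It is labeled ii°. Bbm (Bb–Db–F) doesn't fit — on degree 1 Bb major would have Bb (I). Bbm is the degree-1 chord of Bb minor, so it is the borrowed i.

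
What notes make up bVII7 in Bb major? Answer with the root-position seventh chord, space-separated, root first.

Ab C Eb Gb

bVII7 is built on the lowered scale degree 7. In Bb major degree 7 is A; lowered it becomes Ab. Building the dominant-seventh chord from the parallel minor on Ab: Ab–C–Eb–Gb.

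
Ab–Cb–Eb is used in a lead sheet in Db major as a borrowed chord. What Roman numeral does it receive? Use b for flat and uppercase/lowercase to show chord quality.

Ab is scale degree 5 in Db major. The diatonic chord on degree 5 would be Ab (V), but Ab–Cb–Eb is the minor chord from Db minor. As a borrowed chord it is labeled v.

v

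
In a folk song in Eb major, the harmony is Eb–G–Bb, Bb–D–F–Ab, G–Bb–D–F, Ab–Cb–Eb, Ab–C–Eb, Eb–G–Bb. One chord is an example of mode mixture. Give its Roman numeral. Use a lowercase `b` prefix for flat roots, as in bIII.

The diatonic triads in Eb major are Eb, Fm, Gm, Ab, Bb, Cm, Ddim. Eb–G–Bb = Eb, Bb–D–F–Ab = Bb7, G–Bb–D–F = Gm7 and Ab–C–Eb = Ab all belong to that set. Ab–Cb–Eb is not: scale degree 4 in Eb major carries Ab (IV). In Eb minor the chord on that degree is Abm, so here it functions as iv, borrowed from the parallel minor.

iv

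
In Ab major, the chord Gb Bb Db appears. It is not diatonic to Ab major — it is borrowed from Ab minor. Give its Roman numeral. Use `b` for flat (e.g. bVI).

bVII

Gb is the lowered form of scale degree 7 in Ab major (the diatonic degree 7 is G). Diatonically Ab major has Gdim (vii°) on that degree; Gb–Bb–Db is instead the major chord native to Ab minor, so it takes the label bVII.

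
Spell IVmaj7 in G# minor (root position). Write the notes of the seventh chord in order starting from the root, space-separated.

IVmaj7 is built on scale degree 4, which is C# in both G# minor and its parallel. Building the major-seventh chord from the parallel major on C#: C#–E#–G#–B#.

C# E# G# B#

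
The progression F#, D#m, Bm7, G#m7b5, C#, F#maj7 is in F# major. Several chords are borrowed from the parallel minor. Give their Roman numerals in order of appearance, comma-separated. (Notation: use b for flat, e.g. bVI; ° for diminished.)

iv7, iiø7

F# major has the diatonic set F#, G#m, A#m, B, C#, D#m, E#dim. Of the given chords, F#, D#m, C# and F#maj7 are diatonic. But Bm7 (B–D–F#–A) is foreign: the diatonic IV on degree 4 is B, whereas Bm7 comes from F# minor. It is labeled iv7. G#m7b5 (G#–B–D–F#) is not: scale degree 2 in F# major carries G#m (ii). In F# minor the chord on that degree is G#m7b5, so here it functions as iiø7, borrowed from the parallel minor.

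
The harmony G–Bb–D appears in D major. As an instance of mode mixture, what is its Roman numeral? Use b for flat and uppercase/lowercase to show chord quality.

The root G is the diatonic 4th degree of D major; the borrowing shows in the chord quality. The diatonic chord on degree 4 would be G (IV), but G–Bb–D is the minor chord from D minor. As a borrowed chord it is labeled iv.

iv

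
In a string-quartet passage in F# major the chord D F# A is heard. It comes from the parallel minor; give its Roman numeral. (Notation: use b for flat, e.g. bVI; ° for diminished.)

bVI

In F# major scale degree 6 is D#; D is its lowered form, from F# minor. The diatonic chord on degree 6 would be D#m (vi), but D–F#–A is the major chord from F# minor. As a borrowed chord it is labeled bVI.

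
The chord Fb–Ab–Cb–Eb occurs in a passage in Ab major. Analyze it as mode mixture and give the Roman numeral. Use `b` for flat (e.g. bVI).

Fb is the lowered form of scale degree 6 in Ab major (the diatonic degree 6 is F). Fb–Ab–Cb–Eb is a major-seventh chord — the form found in Ab minor, not the diatonic vi (Fm). Borrowed into Ab major it is written bVImaj7.

bVImaj7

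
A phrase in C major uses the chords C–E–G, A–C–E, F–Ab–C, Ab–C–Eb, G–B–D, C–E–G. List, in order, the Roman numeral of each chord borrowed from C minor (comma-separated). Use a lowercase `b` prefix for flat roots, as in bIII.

iv, bVI

C major has the diatonic set C, Dm, Em, F, G, Am, Bdim. Of the given chords, C–E–G = C, A–C–E = Am and G–B–D = G are diatonic. F–Ab–C is not: scale degree 4 in C major carries F (IV). In C minor the chord on that degree is Fm, so here it functions as iv, borrowed from the parallel minor. Ab–C–Eb is not: scale degree 6 in C major carries Am (vi). In C minor the chord on that degree is Ab, so here it functions as bVI, borrowed from the parallel minor.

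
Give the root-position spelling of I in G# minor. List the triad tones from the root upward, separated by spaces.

G# B# D#

The root, G#, is scale degree 1 — the same note in G# minor and G# major; only the chord quality changes. Stacking thirds in G# major on G# gives G#–B#–D#.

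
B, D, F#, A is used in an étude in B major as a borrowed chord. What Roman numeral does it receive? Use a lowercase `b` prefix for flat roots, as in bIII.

The root B is the diatonic 1st degree of B major; the borrowing shows in the chord quality. The diatonic chord on degree 1 would be B (I), but B–D–F#–A is the minor-seventh chord from B minor. As a borrowed chord it is labeled i7.

i7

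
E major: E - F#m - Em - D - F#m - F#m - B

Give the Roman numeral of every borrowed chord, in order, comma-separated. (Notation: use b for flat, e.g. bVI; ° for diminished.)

In E major the diatonic chords are E, F#m, G#m, A, B, C#m, D#dim. E, F#m and B all belong to that set. But Em (E–G–B) is foreign: the diatonic I on degree 1 is E, whereas Em comes from E minor. It is labeled i. D (D–F#–A) doesn't fit — on degree 7 E major would have D#dim (vii°). D is the degree-7 chord of E minor, so it is the borrowed bVII.

i, bVII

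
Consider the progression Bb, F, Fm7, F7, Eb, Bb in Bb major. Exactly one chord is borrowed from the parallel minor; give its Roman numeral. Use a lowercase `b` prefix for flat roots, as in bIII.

Bb major has the diatonic set Bb, Cm, Dm, Eb, F, Gm, Adim. Bb, F, F7 and Eb all belong to that set. Fm7 (F–Ab–C–Eb) doesn't fit — on degree 5 Bb major would have F (V). Fm7 is the degree-5 chord of Bb minor, so it is the borrowed v7.

v7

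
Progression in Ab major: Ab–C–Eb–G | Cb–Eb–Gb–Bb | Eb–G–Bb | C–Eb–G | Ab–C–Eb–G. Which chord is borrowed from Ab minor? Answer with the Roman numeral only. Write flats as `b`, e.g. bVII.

bIIImaj7

Ab major has the diatonic set Ab, Bbm, Cm, Db, Eb, Fm, Gdim. Ab–C–Eb–G = Abmaj7, Eb–G–Bb = Eb and C–Eb–G = Cm are all diatonic. But Cb–Eb–Gb–Bb is foreign: the diatonic iii on degree 3 is Cm, whereas Cbmaj7 comes from Ab minor. It is labeled bIIImaj7.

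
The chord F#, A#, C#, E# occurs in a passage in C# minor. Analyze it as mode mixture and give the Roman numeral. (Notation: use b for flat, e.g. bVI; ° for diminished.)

F# is scale degree 4 in C# minor. F#–A#–C#–E# is a major-seventh chord — the form found in C# major, not the diatonic iv (F#m). Borrowed into C# minor it is written IVmaj7.

IVmaj7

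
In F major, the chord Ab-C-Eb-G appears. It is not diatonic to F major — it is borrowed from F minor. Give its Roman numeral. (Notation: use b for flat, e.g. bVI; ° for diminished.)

bIIImaj7

The root Ab is the lowered 3rd scale degree — diatonically F major has A there. Diatonically F major has Am (iii) on that degree; Ab–C–Eb–G is instead the major-seventh chord native to F minor, so it takes the label bIIImaj7.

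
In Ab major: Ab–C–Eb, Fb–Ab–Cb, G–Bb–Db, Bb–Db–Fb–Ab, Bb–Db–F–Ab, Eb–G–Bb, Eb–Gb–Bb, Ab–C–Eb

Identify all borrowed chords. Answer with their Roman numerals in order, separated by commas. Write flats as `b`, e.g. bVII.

Ab major has the diatonic set Ab, Bbm, Cm, Db, Eb, Fm, Gdim. Ab–C–Eb = Ab, G–Bb–Db = Gdim, Bb–Db–F–Ab = Bbm7 and Eb–G–Bb = Eb are all diatonic. But Fb–Ab–Cb is foreign: the diatonic vi on degree 6 is Fm, whereas Fb comes from Ab minor. It is labeled bVI. Bb–Db–Fb–Ab doesn't fit — on degree 2 Ab major would have Bbm (ii). Bbm7b5 is the degree-2 chord of Ab minor, so it is the borrowed iiø7. Eb–Gb–Bb doesn't fit — on degree 5 Ab major would have Eb (V). Ebm is the degree-5 chord of Ab minor, so it is the borrowed v.

bVI, iiø7, v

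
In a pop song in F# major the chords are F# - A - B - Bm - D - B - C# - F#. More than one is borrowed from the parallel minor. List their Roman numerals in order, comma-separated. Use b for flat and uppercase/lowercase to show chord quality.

F# major has the diatonic set F#, G#m, A#m, B, C#, D#m, E#dim. F#, B and C# all belong to that set. A (A–C#–E) is not: scale degree 3 in F# major carries A#m (iii). In F# minor the chord on that degree is A, so here it functions as bIII, borrowed from the parallel minor. Bm (B–D–F#) doesn't fit — on degree 4 F# major would have B (IV). Bm is the degree-4 chord of F# minor, so it is the borrowed iv. But D (D–F#–A) is foreign: the diatonic vi on degree 6 is D#m, whereas D comes from F# minor. It is labeled bVI.

bIII, iv, bVI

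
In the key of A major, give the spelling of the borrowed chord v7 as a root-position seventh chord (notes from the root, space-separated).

The root, E, is scale degree 5 — the same note in A major and A minor; only the chord quality changes. In A minor the chord on E is E–G–B–D.

E G B D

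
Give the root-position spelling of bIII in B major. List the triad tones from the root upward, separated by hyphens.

D-F#-A

bIII is built on the lowered scale degree 3. In B major degree 3 is D#; lowered it becomes D. Stacking thirds in B minor on D gives D–F#–A.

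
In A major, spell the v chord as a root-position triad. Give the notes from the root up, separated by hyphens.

v is built on scale degree 5, which is E in both A major and its parallel. Stacking thirds in A minor on E gives E–G–B.

E-G-B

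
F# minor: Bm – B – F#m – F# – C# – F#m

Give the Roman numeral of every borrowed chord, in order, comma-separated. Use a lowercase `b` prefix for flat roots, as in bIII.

F# minor has the diatonic set F#m, G#dim, A, Bm, C#, D, E (with V from harmonic minor). Of the given chords, Bm, F#m and C# are diatonic. But B (B–D#–F#) is foreign: the diatonic iv on degree 4 is Bm, whereas B comes from F# major. It is labeled IV. F# (F#–A#–C#) doesn't fit — on degree 1 F# minor would have F#m (i). F# is the degree-1 chord of F# major, so it is the borrowed I.

IV, I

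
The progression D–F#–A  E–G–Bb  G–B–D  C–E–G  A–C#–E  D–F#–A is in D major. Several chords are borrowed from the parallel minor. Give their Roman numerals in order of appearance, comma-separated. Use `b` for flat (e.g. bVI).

ii°, bVII

The diatonic triads in D major are D, Em, F#m, G, A, Bm, C#dim. Of the given chords, D–F#–A = D, G–B–D = G and A–C#–E = A are diatonic. E–G–Bb doesn't fit — on degree 2 D major would have Em (ii). Edim is the degree-2 chord of D minor, so it is the borrowed ii°. C–E–G doesn't fit — on degree 7 D major would have C#dim (vii°). C is the degree-7 chord of D minor, so it is the borrowed bVII.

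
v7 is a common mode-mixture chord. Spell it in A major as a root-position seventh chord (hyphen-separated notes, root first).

E-G-B-D

The root, E, is scale degree 5 — the same note in A major and A minor; only the chord quality changes. In A minor the chord on E is E–G–B–D.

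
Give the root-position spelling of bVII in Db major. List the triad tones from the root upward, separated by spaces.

Cb Eb Gb

Scale degree 7 in Db major is C. bVII uses the lowered form, Cb, taken from Db minor. Stacking thirds in Db minor on Cb gives Cb–Eb–Gb.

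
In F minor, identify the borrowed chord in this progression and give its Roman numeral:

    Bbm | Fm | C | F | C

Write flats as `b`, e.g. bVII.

The diatonic triads in F minor (with V from harmonic minor) are Fm, Gdim, Ab, Bbm, C, Db, Eb. Of the given chords, Bbm, Fm and C are diatonic. But F (F–A–C) is foreign: the diatonic i on degree 1 is Fm, whereas F comes from F major. It is labeled I.

I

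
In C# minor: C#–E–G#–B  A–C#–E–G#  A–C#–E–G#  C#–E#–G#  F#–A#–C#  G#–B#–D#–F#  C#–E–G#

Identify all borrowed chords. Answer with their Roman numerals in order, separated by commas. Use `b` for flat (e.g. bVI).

The diatonic triads in C# minor (with V from harmonic minor) are C#m, D#dim, E, F#m, G#, A, B. C#–E–G#–B = C#m7, A–C#–E–G# = Amaj7, G#–B#–D#–F# = G#7 and C#–E–G# = C#m are all diatonic. C#–E#–G# doesn't fit — on degree 1 C# minor would have C#m (i). C# is the degree-1 chord of C# major, so it is the borrowed I. But F#–A#–C# is foreign: the diatonic iv on degree 4 is F#m, whereas F# comes from C# major. It is labeled IV.

I, IV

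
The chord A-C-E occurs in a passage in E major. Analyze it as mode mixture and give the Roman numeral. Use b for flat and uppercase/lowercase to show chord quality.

iv

A is scale degree 4 in E major. The diatonic chord on degree 4 would be A (IV), but A–C–E is the minor chord from E minor. As a borrowed chord it is labeled iv.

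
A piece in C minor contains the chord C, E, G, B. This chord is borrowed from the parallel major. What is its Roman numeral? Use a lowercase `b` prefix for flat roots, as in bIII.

Imaj7

The root C is the diatonic 1st degree of C minor; the borrowing shows in the chord quality. C–E–G–B is a major-seventh chord — the form found in C major, not the diatonic i (Cm). Borrowed into C minor it is written Imaj7.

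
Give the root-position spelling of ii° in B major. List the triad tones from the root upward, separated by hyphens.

ii° is built on scale degree 2, which is C# in both B major and its parallel. Stacking thirds in B minor on C# gives C#–E–G.

C#-E-G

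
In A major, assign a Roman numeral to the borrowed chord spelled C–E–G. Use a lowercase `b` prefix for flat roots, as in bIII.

The root C is the lowered 3rd scale degree — diatonically A major has C# there. The diatonic chord on degree 3 would be C#m (iii), but C–E–G is the major chord from A minor. As a borrowed chord it is labeled bIII.

bIII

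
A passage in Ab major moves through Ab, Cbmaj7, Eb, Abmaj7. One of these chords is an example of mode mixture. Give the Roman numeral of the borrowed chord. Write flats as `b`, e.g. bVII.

The diatonic triads in Ab major are Ab, Bbm, Cm, Db, Eb, Fm, Gdim. Of the given chords, Ab, Eb and Abmaj7 are diatonic. Cbmaj7 (Cb–Eb–Gb–Bb) doesn't fit — on degree 3 Ab major would have Cm (iii). Cbmaj7 is the degree-3 chord of Ab minor, so it is the borrowed bIIImaj7.

bIIImaj7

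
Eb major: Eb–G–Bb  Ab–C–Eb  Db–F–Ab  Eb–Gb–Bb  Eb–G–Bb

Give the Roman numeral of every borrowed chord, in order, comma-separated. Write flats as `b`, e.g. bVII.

bVII, i

In Eb major the diatonic chords are Eb, Fm, Gm, Ab, Bb, Cm, Ddim. Of the given chords, Eb–G–Bb = Eb and Ab–C–Eb = Ab are diatonic. But Db–F–Ab is foreign: the diatonic vii° on degree 7 is Ddim, whereas Db comes from Eb minor. It is labeled bVII. Eb–Gb–Bb doesn't fit — on degree 1 Eb major would have Eb (I). Ebm is the degree-1 chord of Eb minor, so it is the borrowed i.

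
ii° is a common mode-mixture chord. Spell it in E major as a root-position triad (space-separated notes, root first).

ii° is built on scale degree 2, which is F# in both E major and its parallel. Building the diminished chord from the parallel minor on F#: F#–A–C.

F# A C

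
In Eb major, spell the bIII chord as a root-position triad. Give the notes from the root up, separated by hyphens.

Gb-Bb-Db

bIII is built on the lowered scale degree 3. In Eb major degree 3 is G; lowered it becomes Gb. Stacking thirds in Eb minor on Gb gives Gb–Bb–Db.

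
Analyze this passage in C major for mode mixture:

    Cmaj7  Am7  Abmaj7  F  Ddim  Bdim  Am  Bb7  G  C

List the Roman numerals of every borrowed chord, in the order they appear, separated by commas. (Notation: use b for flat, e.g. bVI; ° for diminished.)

bVImaj7, ii°, bVII7

In C major the diatonic chords are C, Dm, Em, F, G, Am, Bdim. Cmaj7, Am7, F, Bdim, Am, G and C all belong to that set. Abmaj7 (Ab–C–Eb–G) is not: scale degree 6 in C major carries Am (vi). In C minor the chord on that degree is Abmaj7, so here it functions as bVImaj7, borrowed from the parallel minor. Ddim (D–F–Ab) is not: scale degree 2 in C major carries Dm (ii). In C minor the chord on that degree is Ddim, so here it functions as ii°, borrowed from the parallel minor. Bb7 (Bb–D–F–Ab) is not: scale degree 7 in C major carries Bdim (vii°). In C minor the chord on that degree is Bb7, so here it functions as bVII7, borrowed from the parallel minor.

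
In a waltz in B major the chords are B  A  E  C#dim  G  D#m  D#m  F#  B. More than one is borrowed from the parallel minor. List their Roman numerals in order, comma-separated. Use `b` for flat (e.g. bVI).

bVII, ii°, bVI

B major has the diatonic set B, C#m, D#m, E, F#, G#m, A#dim. B, E, D#m and F# are all diatonic. A (A–C#–E) doesn't fit — on degree 7 B major would have A#dim (vii°). A is the degree-7 chord of B minor, so it is the borrowed bVII. But C#dim (C#–E–G) is foreign: the diatonic ii on degree 2 is C#m, whereas C#dim comes from B minor. It is labeled ii°. G (G–B–D) is not: scale degree 6 in B major carries G#m (vi). In B minor the chord on that degree is G, so here it functions as bVI, borrowed from the parallel minor.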